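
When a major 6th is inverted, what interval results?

minor 3rd

Inverted interval numbers add to nine, so a sixth pairs with a third (6 + 3 = 9).
The quality also flips — major becomes minor — giving a minor third.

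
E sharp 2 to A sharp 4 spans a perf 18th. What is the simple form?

Take out 2 octaves (14 from the number): 18 − 14 = 4.
So a perfect eighteenth is 2 octaves plus a perfect fourth. The quality is unchanged.

P4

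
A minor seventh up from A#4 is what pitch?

Counting seven letter names up from A lands on G.
A minor seventh is 10 semitones; 10 semitones up from A#4 gives G#5.

G#5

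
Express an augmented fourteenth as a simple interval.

augmented 7th

Take out an octave (7 from the number): 14 − 7 = 7.
So an augmented fourteenth is an octave plus an augmented seventh. The quality is unchanged.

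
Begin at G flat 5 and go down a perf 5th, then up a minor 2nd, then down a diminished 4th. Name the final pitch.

A flat 4

Gb5 down a perfect fifth → Cb5 (7 semitones).
Cb5 up a minor second → Dbb5 (1 semitone).
A diminished fourth down from Dbb5 is Ab4.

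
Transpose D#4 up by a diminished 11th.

The eleventh's letter: D up four letter names plus an octave → G.
A diminished eleventh spans 16 semitones, so from D#4 the target pitch is G5.

G5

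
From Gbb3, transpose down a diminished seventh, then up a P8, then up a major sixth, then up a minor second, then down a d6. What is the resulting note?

A diminished seventh down from Gbb3 is Ab2.
A perfect octave up from Ab2 is Ab3.
A major sixth up from Ab3 is F4.
Up a minor second from F4: Gb4 (1 semitone up).
A diminished sixth down from Gb4 is B3.

B3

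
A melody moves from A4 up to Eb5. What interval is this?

A to E spans five letter names (A-B-C-D-E), so the interval is some kind of fifth.
The perfect fifth is 7 semitones; here we have 6, one semitone narrower: diminished.

diminished fifth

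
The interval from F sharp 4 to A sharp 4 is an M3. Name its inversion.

m6

Interval numbers invert to sum to nine: 3 + 6 = 9, so a third inverts to a sixth.
The quality also flips — major becomes minor — giving a minor sixth.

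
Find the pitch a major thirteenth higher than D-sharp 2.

Six letters up from D (plus an octave) reaches B.
Moving 21 semitones up from D#2 (the size of a major thirteenth) reaches B#3.

B-sharp 3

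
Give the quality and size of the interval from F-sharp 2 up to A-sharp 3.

F to A spans three letter names (F-G-A), plus an octave: a tenth.
The major tenth spans 16 semitones, and F#2 to A#3 is exactly 16 semitones — so this is a major tenth.
(Equivalently, a compound major third: a major third plus an octave.)

major tenth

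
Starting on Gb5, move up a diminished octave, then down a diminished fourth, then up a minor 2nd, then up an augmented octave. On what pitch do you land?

Up a diminished octave from Gb5: Gbb6 (11 semitones up).
Down a diminished fourth from Gbb6: Db6 (4 semitones down).
Db6 up a minor second → Ebb6 (1 semitone).
Up an augmented octave from Ebb6: Eb7 (13 semitones up).

Eb7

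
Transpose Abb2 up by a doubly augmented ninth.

B3

Counting two letter names plus an octave up from A lands on B.
A doubly augmented ninth is 16 semitones; 16 semitones up from Abb2 gives B3.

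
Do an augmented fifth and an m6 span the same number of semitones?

Yes

An augmented fifth = 8 semitones = a minor sixth; enharmonically equal.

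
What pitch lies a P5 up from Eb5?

Counting five letter names up from E lands on B.
A perfect fifth spans 7 semitones, so from Eb5 the target pitch is Bb5.

Bb5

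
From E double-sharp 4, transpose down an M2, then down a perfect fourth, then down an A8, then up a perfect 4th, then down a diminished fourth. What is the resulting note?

A major second down from E##4 is D##4.
D##4 down a perfect fourth → A##3 (5 semitones).
An augmented octave down from A##3 is A#2.
A#2 up a perfect fourth → D#3 (5 semitones).
A diminished fourth down from D#3 is A##2.

A double-sharp 2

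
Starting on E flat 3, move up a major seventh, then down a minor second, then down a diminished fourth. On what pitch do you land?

Up a major seventh from Eb3: D4 (11 semitones up).
D4 down a minor second → C#4 (1 semitone).
A diminished fourth down from C#4 is G##3.

G double-sharp 3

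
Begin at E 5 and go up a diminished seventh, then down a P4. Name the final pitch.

A flat 5

Up a diminished seventh from E5: Db6 (9 semitones up).
Down a perfect fourth from Db6: Ab5 (5 semitones down).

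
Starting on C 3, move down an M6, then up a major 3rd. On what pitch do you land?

A major sixth down from C3 is Eb2.
Up a major third from Eb2: G2 (4 semitones up).

G 2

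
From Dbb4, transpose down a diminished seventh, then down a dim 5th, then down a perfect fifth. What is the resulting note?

D2

Dbb4 down a diminished seventh → Eb3 (9 semitones).
A diminished fifth down from Eb3 is A2.
A2 down a perfect fifth → D2 (7 semitones).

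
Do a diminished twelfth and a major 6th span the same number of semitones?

A diminished twelfth spans 18 semitones; a major sixth spans 9 semitones. They differ by 9.

No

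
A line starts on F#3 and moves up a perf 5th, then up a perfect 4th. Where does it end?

A perfect fifth up from F#3 is C#4.
C#4 up a perfect fourth → F#4 (5 semitones).

F#4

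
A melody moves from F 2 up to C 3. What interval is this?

F to C spans five letter names (F-G-A-B-C) — that makes it a fifth of some quality.
The perfect fifth spans 7 semitones, and F2 to C3 is exactly 7 semitones — so this is a perfect fifth.

perfect 5th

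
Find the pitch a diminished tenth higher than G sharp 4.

B flat 5

Three letters up from G (plus an octave) reaches B.
A diminished tenth is 14 semitones; 14 semitones up from G#4 gives Bb5.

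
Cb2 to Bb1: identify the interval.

m2

Descending from Cb2 to Bb1 is the same interval as ascending Bb1 to Cb2.
B to C spans two letter names (B-C), so the interval is some kind of second.
Bb1 to Cb2 is 1 semitone, a half step short of the major second (2), so this is minor.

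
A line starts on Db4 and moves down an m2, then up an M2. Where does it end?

A minor second down from Db4 is C4.
C4 up a major second → D4 (2 semitones).

D4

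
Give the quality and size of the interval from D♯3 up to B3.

D to B spans six letter names (D-E-F-G-A-B): a sixth.
At 8 semitones, D#3→B3 falls one short of a major sixth: minor.

m6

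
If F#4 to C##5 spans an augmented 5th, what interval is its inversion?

d4

The rule of nine gives the new number: 9 − 5 = 4, so a fifth becomes a fourth.
Quality inverts too: augmented becomes diminished. That makes the inversion a diminished fourth.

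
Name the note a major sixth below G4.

Counting six letter names down from G lands on B.
Moving 9 semitones down from G4 (the size of a major sixth) reaches Bb3.

Bb3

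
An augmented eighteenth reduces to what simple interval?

Take out 2 octaves (14 from the number): 18 − 14 = 4.
Quality carries through unchanged, so the simple form is an augmented fourth.

augmented fourth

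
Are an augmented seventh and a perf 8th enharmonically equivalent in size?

Yes

An augmented seventh spans 12 semitones, and a perfect octave also spans 12 semitones — they're enharmonic.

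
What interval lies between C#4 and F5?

C to F spans four letter names (C-D-E-F), plus an octave: an eleventh.
The perfect eleventh is 17 semitones; here we have 16, one semitone narrower: diminished.
(Equivalently, a compound diminished fourth: a diminished fourth plus an octave.)

diminished 11th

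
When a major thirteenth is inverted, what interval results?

First reduce the compound major thirteenth to its simple form, a major sixth.
Interval numbers invert to sum to nine: 6 + 3 = 9, so a sixth inverts to a third.
The quality also flips — major becomes minor — giving a minor third.

m3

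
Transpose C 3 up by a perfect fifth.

Counting five letter names up from C lands on G.
Moving 7 semitones up from C3 (the size of a perfect fifth) reaches G3.

G 3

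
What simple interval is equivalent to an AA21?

doubly augmented 7th

Subtracting seven from the interval number removes an octave: 21 − 14 = 7.
So a doubly augmented twenty-first is 2 octaves plus a doubly augmented seventh. The quality is unchanged.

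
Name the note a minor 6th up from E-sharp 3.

The sixth takes the letter from E up to C.
A minor sixth spans 8 semitones, so from E#3 the target pitch is C#4.

C-sharp 4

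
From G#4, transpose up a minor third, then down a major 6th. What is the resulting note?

D4

A minor third up from G#4 is B4.
B4 down a major sixth → D4 (9 semitones).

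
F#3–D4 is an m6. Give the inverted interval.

Inverted interval numbers add to nine, so a sixth pairs with a third (6 + 3 = 9).
The quality also flips — minor becomes major — giving a major third.

M3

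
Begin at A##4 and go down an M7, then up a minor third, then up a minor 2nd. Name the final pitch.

E4

A##4 down a major seventh → B#3 (11 semitones).
Up a minor third from B#3: D#4 (3 semitones up).
Up a minor second from D#4: E4 (1 semitone up).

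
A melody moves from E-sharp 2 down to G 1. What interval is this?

Descending from E#2 to G1 is the same interval as ascending G1 to E#2.
G to E spans six letter names (G-A-B-C-D-E) — that makes it a sixth of some quality.
G1 to E#2 spans 10 semitones — one semitone wider than the major sixth (9) — giving an augmented sixth.

augmented sixth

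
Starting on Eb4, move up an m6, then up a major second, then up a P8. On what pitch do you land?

A minor sixth up from Eb4 is Cb5.
Up a major second from Cb5: Db5 (2 semitones up).
Db5 up a perfect octave → Db6 (12 semitones).

Db6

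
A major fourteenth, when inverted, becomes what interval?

First reduce the compound major fourteenth to its simple form, a major seventh.
The rule of nine gives the new number: 9 − 7 = 2, so a seventh becomes a second.
The quality also flips — major becomes minor — giving a minor second.

minor 2nd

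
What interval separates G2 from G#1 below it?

Descending from G2 to G#1 is the same interval as ascending G#1 to G2.
G to G is the same letter name, plus an octave: an octave.
G#1 to G2 spans 11 semitones — one semitone narrower than the perfect octave (12) — giving a diminished octave.

diminished 8th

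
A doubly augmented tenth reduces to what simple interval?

AA3

Subtracting seven from the interval number removes an octave: 10 − 7 = 3.
That makes a doubly augmented tenth a compound doubly augmented third — an octave plus a doubly augmented third.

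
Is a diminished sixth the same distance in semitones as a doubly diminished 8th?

No

A diminished sixth spans 7 semitones; a doubly diminished octave spans 10 semitones. They differ by 3.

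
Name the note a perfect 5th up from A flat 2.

E flat 3

Five letter names up from A: E.
A perfect fifth spans 7 semitones, so from Ab2 the target pitch is Eb3.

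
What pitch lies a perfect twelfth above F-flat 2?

The twelfth's letter: F up five letter names plus an octave → C.
A perfect twelfth is 19 semitones; 19 semitones up from Fb2 gives Cb4.

C-flat 4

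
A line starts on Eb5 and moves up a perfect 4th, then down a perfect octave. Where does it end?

Ab4

Up a perfect fourth from Eb5: Ab5 (5 semitones up).
Down a perfect octave from Ab5: Ab4 (12 semitones down).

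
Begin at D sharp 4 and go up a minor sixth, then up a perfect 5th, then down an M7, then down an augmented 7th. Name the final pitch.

A double-flat 3

D#4 up a minor sixth → B4 (8 semitones).
B4 up a perfect fifth → F#5 (7 semitones).
F#5 down a major seventh → G4 (11 semitones).
An augmented seventh down from G4 is Abb3.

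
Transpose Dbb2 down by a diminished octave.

The letter stays D (same as the start), shifted an octave down.
A diminished octave is 11 semitones; 11 semitones down from Dbb2 gives Db1.

Db1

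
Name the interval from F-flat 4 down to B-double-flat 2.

perfect twelfth

Descending from Fb4 to Bbb2 is the same interval as ascending Bbb2 to Fb4.
B to F spans five letter names (B-C-D-E-F), plus an octave: a twelfth.
Counting semitones, Bbb2→Fb4 is 19, which is the perfect twelfth.
(Equivalently, a compound perfect fifth: a perfect fifth plus an octave.)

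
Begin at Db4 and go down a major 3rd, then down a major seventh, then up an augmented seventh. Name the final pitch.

Bb3

A major third down from Db4 is Bbb3.
A major seventh down from Bbb3 is Cbb3.
Up an augmented seventh from Cbb3: Bb3 (12 semitones up).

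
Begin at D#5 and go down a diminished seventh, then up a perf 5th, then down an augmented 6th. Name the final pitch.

D#4

A diminished seventh down from D#5 is E##4.
Up a perfect fifth from E##4: B##4 (7 semitones up).
An augmented sixth down from B##4 is D#4.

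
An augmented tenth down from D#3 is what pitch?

Bb1

Three letters down from D (plus an octave) reaches B.
Moving 17 semitones down from D#3 (the size of an augmented tenth) reaches Bb1.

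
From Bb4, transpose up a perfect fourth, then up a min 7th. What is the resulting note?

Up a perfect fourth from Bb4: Eb5 (5 semitones up).
Eb5 up a minor seventh → Db6 (10 semitones).

Db6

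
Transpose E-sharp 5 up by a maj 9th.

Two letters up from E (plus an octave) reaches F.
A major ninth is 14 semitones; 14 semitones up from E#5 gives F##6.

F-double-sharp 6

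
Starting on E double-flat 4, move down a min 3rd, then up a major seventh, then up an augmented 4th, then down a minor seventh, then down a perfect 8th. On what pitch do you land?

F sharp 3

Ebb4 down a minor third → Cb4 (3 semitones).
Up a major seventh from Cb4: Bb4 (11 semitones up).
Up an augmented fourth from Bb4: E5 (6 semitones up).
A minor seventh down from E5 is F#4.
F#4 down a perfect octave → F#3 (12 semitones).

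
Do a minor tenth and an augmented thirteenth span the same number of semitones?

A minor tenth spans 15 semitones; an augmented thirteenth spans 22 semitones. They differ by 7.

No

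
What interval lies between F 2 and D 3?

F to D spans six letter names (F-G-A-B-C-D), so the interval is some kind of sixth.
F2 to D3 is 9 semitones, matching the major sixth exactly, so the quality is major.

major sixth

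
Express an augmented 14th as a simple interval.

Subtracting seven from the interval number removes an octave: 14 − 7 = 7.
That makes an augmented fourteenth a compound augmented seventh — an octave plus an augmented seventh.

A7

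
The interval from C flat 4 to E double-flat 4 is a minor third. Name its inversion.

Interval numbers invert to sum to nine: 3 + 6 = 9, so a third inverts to a sixth.
Quality inverts too: minor becomes major. That makes the inversion a major sixth.

major sixth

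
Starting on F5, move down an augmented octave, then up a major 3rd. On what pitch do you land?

Ab4

Down an augmented octave from F5: Fb4 (13 semitones down).
Fb4 up a major third → Ab4 (4 semitones).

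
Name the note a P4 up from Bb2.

Four letter names up from B: E.
A perfect fourth spans 5 semitones, so from Bb2 the target pitch is Eb3.

Eb3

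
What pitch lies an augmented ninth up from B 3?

Two letters up from B (plus an octave) reaches C.
An augmented ninth spans 15 semitones, so from B3 the target pitch is C##5.

C double-sharp 5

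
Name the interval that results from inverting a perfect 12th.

First reduce the compound perfect twelfth to its simple form, a perfect fifth.
The rule of nine gives the new number: 9 − 5 = 4, so a fifth becomes a fourth.
Quality inverts too: perfect stays perfect. That makes the inversion a perfect fourth.

perfect fourth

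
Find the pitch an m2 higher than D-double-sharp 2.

E-sharp 2

Counting two letter names up from D lands on E.
Moving 1 semitone up from D##2 (the size of a minor second) reaches E#2.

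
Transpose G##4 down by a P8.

For an octave the letter name doesn't change: still G, an octave down.
Moving 12 semitones down from G##4 (the size of a perfect octave) reaches G##3.

G##3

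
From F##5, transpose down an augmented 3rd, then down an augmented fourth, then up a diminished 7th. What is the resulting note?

Down an augmented third from F##5: D5 (5 semitones down).
An augmented fourth down from D5 is Ab4.
Up a diminished seventh from Ab4: Gbb5 (9 semitones up).

Gbb5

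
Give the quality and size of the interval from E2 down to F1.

M7

Descending from E2 to F1 is the same interval as ascending F1 to E2.
F to E spans seven letter names (F-G-A-B-C-D-E), so the interval is some kind of seventh.
The major seventh spans 11 semitones, and F1 to E2 is exactly 11 semitones — so this is a major seventh.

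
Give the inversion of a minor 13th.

First reduce the compound minor thirteenth to its simple form, a minor sixth.
Inverted interval numbers add to nine, so a sixth pairs with a third (6 + 3 = 9).
Quality inverts too: minor becomes major. That makes the inversion a major third.

M3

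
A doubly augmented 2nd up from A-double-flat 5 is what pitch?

B 5

Two letter names up from A: B.
Moving 4 semitones up from Abb5 (the size of a doubly augmented second) reaches B5.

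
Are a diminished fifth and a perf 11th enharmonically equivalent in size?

No

6 semitones (diminished fifth) vs 17 semitones (perfect eleventh): not equal.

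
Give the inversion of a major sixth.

The rule of nine gives the new number: 9 − 6 = 3, so a sixth becomes a third.
And major becomes minor under inversion, so we get a minor third.

m3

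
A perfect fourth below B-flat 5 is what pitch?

F 5

Counting four letter names down from B lands on F.
A perfect fourth is 5 semitones; 5 semitones down from Bb5 gives F5.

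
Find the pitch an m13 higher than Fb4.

Dbb6

The thirteenth's letter: F up six letter names plus an octave → D.
A minor thirteenth is 20 semitones; 20 semitones up from Fb4 gives Dbb6.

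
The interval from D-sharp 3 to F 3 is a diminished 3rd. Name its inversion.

augmented sixth

Interval numbers invert to sum to nine: 3 + 6 = 9, so a third inverts to a sixth.
Quality inverts too: diminished becomes augmented. That makes the inversion an augmented sixth.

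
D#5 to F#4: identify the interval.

Descending from D#5 to F#4 is the same interval as ascending F#4 to D#5.
F to D spans six letter names (F-G-A-B-C-D) — that makes it a sixth of some quality.
Counting semitones, F#4→D#5 is 9, which is the major sixth.

major 6th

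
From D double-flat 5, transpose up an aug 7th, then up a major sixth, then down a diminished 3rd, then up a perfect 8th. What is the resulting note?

F double-sharp 7

Up an augmented seventh from Dbb5: C6 (12 semitones up).
A major sixth up from C6 is A6.
A diminished third down from A6 is F##6.
F##6 up a perfect octave → F##7 (12 semitones).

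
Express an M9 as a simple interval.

major 2nd

Take out an octave (7 from the number): 9 − 7 = 2.
Quality carries through unchanged, so the simple form is a major second.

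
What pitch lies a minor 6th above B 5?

G 6

Six letter names up from B: G.
A minor sixth spans 8 semitones, so from B5 the target pitch is G6.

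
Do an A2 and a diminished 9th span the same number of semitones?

No

3 semitones (augmented second) vs 12 semitones (diminished ninth): not equal.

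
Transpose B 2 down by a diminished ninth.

Counting two letter names plus an octave down from B lands on A.
Moving 12 semitones down from B2 (the size of a diminished ninth) reaches A##1.

A double-sharp 1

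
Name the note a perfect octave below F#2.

The letter stays F (same as the start), shifted an octave down.
A perfect octave is 12 semitones; 12 semitones down from F#2 gives F#1.

F#1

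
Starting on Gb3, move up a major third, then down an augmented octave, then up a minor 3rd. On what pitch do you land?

Gb3 up a major third → Bb3 (4 semitones).
Bb3 down an augmented octave → Bbb2 (13 semitones).
A minor third up from Bbb2 is Dbb3.

Dbb3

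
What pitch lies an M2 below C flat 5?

B double-flat 4

The second takes the letter from C down to B.
A major second is 2 semitones; 2 semitones down from Cb5 gives Bbb4.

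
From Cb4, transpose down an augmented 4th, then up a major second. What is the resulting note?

An augmented fourth down from Cb4 is Gbb3.
A major second up from Gbb3 is Abb3.

Abb3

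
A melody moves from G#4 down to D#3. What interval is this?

perfect eleventh

Descending from G#4 to D#3 is the same interval as ascending D#3 to G#4.
D to G spans four letter names (D-E-F-G), plus an octave, so the interval is some kind of eleventh.
D#3 to G#4 is 17 semitones, matching the perfect eleventh exactly, so the quality is perfect.
(Equivalently, a compound perfect fourth: a perfect fourth plus an octave.)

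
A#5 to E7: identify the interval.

diminished twelfth

A to E spans five letter names (A-B-C-D-E), plus an octave, so the interval is some kind of twelfth.
A#5 to E7 spans 18 semitones — one semitone narrower than the perfect twelfth (19) — giving a diminished twelfth.
(Equivalently, a compound diminished fifth: a diminished fifth plus an octave.)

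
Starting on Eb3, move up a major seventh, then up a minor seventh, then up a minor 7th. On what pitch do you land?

Up a major seventh from Eb3: D4 (11 semitones up).
A minor seventh up from D4 is C5.
A minor seventh up from C5 is Bb5.

Bb5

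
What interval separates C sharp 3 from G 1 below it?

Descending from C#3 to G1 is the same interval as ascending G1 to C#3.
G to C spans four letter names (G-A-B-C), plus an octave — that makes it an eleventh of some quality.
A perfect eleventh would be 17 semitones; G1 to C#3 is 18, one semitone wider, so the interval is augmented.
(Equivalently, a compound augmented fourth: an augmented fourth plus an octave.)

A11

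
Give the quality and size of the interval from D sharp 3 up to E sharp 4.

M9

D to E spans two letter names (D-E), plus an octave: a ninth.
Counting semitones, D#3→E#4 is 14, which is the major ninth.
(Equivalently, a compound major second: a major second plus an octave.)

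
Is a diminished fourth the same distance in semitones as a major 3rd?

Yes

A diminished fourth = 4 semitones = a major third; enharmonically equal.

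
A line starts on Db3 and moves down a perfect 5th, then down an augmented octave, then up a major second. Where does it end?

Abb1

Db3 down a perfect fifth → Gb2 (7 semitones).
An augmented octave down from Gb2 is Gbb1.
Up a major second from Gbb1: Abb1 (2 semitones up).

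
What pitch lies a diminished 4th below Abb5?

Eb5

Four letter names down from A: E.
A diminished fourth spans 4 semitones, so from Abb5 the target pitch is Eb5.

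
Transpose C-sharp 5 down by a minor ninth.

The ninth's letter: C down two letter names plus an octave → B.
A minor ninth spans 13 semitones, so from C#5 the target pitch is B#3.

B-sharp 3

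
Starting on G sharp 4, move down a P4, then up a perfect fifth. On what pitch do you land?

A perfect fourth down from G#4 is D#4.
Up a perfect fifth from D#4: A#4 (7 semitones up).

A sharp 4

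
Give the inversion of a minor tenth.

major 6th

First reduce the compound minor tenth to its simple form, a minor third.
The rule of nine gives the new number: 9 − 3 = 6, so a third becomes a sixth.
Quality inverts too: minor becomes major. That makes the inversion a major sixth.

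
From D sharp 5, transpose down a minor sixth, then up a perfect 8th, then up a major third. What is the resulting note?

D#5 down a minor sixth → F##4 (8 semitones).
A perfect octave up from F##4 is F##5.
A major third up from F##5 is A##5.

A double-sharp 5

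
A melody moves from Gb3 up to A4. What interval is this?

augmented 9th

G to A spans two letter names (G-A), plus an octave, so the interval is some kind of ninth.
A major ninth would be 14 semitones; Gb3 to A4 is 15, one semitone wider, so the interval is augmented.
(Equivalently, a compound augmented second: an augmented second plus an octave.)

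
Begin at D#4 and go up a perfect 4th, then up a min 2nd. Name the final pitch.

D#4 up a perfect fourth → G#4 (5 semitones).
Up a minor second from G#4: A4 (1 semitone up).

A4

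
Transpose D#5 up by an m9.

E6

Two letters up from D (plus an octave) reaches E.
A minor ninth is 13 semitones; 13 semitones up from D#5 gives E6.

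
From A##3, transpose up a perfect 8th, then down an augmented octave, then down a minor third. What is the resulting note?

F##3

Up a perfect octave from A##3: A##4 (12 semitones up).
Down an augmented octave from A##4: A#3 (13 semitones down).
A#3 down a minor third → F##3 (3 semitones).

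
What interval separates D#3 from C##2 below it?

minor ninth

Descending from D#3 to C##2 is the same interval as ascending C##2 to D#3.
C to D spans two letter names (C-D), plus an octave — that makes it a ninth of some quality.
C##2 to D#3 is 13 semitones, a half step short of the major ninth (14), so this is minor.
(Equivalently, a compound minor second: a minor second plus an octave.)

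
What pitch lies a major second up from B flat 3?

The second takes the letter from B up to C.
A major second spans 2 semitones, so from Bb3 the target pitch is C4.

C 4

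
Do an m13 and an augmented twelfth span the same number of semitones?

Yes

Both span 20 semitones: a minor thirteenth and an augmented twelfth are the same chromatic distance.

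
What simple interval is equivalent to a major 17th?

Each octave removed subtracts seven from the number: 17 − 14 = 3.
Quality carries through unchanged, so the simple form is a major third.

major 3rd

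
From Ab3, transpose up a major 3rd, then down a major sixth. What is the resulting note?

Ab3 up a major third → C4 (4 semitones).
A major sixth down from C4 is Eb3.

Eb3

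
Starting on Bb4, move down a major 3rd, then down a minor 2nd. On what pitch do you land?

Down a major third from Bb4: Gb4 (4 semitones down).
A minor second down from Gb4 is F4.

F4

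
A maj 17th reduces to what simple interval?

Each octave removed subtracts seven from the number: 17 − 14 = 3.
That makes a major seventeenth a compound major third — 2 octaves plus a major third.

major third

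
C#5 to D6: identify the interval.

minor ninth

C to D spans two letter names (C-D), plus an octave: a ninth.
At 13 semitones, C#5→D6 falls one short of a major ninth: minor.
(Equivalently, a compound minor second: a minor second plus an octave.)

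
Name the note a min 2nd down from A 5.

Two letter names down from A: G.
A minor second spans 1 semitone, so from A5 the target pitch is G#5.

G sharp 5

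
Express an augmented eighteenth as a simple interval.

augmented fourth

Each octave removed subtracts seven from the number: 18 − 14 = 4.
Quality carries through unchanged, so the simple form is an augmented fourth.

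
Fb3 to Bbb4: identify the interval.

perfect eleventh

F to B spans four letter names (F-G-A-B), plus an octave, so the interval is some kind of eleventh.
Counting semitones, Fb3→Bbb4 is 17, which is the perfect eleventh.
(Equivalently, a compound perfect fourth: a perfect fourth plus an octave.)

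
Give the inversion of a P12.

P4

First reduce the compound perfect twelfth to its simple form, a perfect fifth.
The rule of nine gives the new number: 9 − 5 = 4, so a fifth becomes a fourth.
The quality also flips — perfect stays perfect — giving a perfect fourth.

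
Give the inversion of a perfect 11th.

First reduce the compound perfect eleventh to its simple form, a perfect fourth.
The rule of nine gives the new number: 9 − 4 = 5, so a fourth becomes a fifth.
The quality also flips — perfect stays perfect — giving a perfect fifth.

P5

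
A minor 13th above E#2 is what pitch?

C#4

Counting six letter names plus an octave up from E lands on C.
A minor thirteenth is 20 semitones; 20 semitones up from E#2 gives C#4.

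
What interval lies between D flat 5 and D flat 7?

perfect fifteenth

D to D is the same letter name, plus 2 octaves, so the interval is some kind of fifteenth.
The perfect fifteenth spans 24 semitones, and Db5 to Db7 is exactly 24 semitones — so this is a perfect fifteenth.
(Equivalently, a compound perfect octave: a perfect octave plus an octave.)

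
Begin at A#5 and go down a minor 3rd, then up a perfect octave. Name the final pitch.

F##6

Down a minor third from A#5: F##5 (3 semitones down).
F##5 up a perfect octave → F##6 (12 semitones).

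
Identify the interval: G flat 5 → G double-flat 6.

G to G is the same letter name, plus an octave: an octave.
A perfect octave would be 12 semitones; Gb5 to Gbb6 is 11, one semitone narrower, so the interval is diminished.

d8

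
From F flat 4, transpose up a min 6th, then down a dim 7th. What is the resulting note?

Fb4 up a minor sixth → Dbb5 (8 semitones).
Down a diminished seventh from Dbb5: Eb4 (9 semitones down).

E flat 4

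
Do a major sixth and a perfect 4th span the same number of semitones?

A major sixth spans 9 semitones; a perfect fourth spans 5 semitones. They differ by 4.

No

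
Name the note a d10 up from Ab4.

The tenth's letter: A up three letter names plus an octave → C.
Moving 14 semitones up from Ab4 (the size of a diminished tenth) reaches Cbb6.

Cbb6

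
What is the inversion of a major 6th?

minor 3rd

Inverted interval numbers add to nine, so a sixth pairs with a third (6 + 3 = 9).
Quality inverts too: major becomes minor. That makes the inversion a minor third.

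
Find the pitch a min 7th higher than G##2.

F##3

Seven letter names up from G: F.
A minor seventh spans 10 semitones, so from G##2 the target pitch is F##3.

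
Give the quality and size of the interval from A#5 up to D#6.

perfect fourth

A to D spans four letter names (A-B-C-D), so the interval is some kind of fourth.
The perfect fourth spans 5 semitones, and A#5 to D#6 is exactly 5 semitones — so this is a perfect fourth.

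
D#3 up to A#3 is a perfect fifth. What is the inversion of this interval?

perfect 4th

Inverted interval numbers add to nine, so a fifth pairs with a fourth (5 + 4 = 9).
Quality inverts too: perfect stays perfect. That makes the inversion a perfect fourth.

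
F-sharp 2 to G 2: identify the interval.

F to G spans two letter names (F-G) — that makes it a second of some quality.
At 1 semitone, F#2→G2 falls one short of a major second: minor.

minor second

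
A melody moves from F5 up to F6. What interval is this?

F to F is the same letter name, plus an octave — that makes it an octave of some quality.
F5 to F6 is 12 semitones, matching the perfect octave exactly, so the quality is perfect.

perfect octave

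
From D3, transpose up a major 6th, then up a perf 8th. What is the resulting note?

B4

Up a major sixth from D3: B3 (9 semitones up).
A perfect octave up from B3 is B4.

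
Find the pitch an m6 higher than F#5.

D6

Six letter names up from F: D.
A minor sixth spans 8 semitones, so from F#5 the target pitch is D6.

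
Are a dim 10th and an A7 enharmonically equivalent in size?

A diminished tenth is 14 semitones but an augmented seventh is 12 semitones — different sizes.

No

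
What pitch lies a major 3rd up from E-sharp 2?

Three letter names up from E: G.
A major third is 4 semitones; 4 semitones up from E#2 gives G##2.

G-double-sharp 2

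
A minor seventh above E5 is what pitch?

The seventh takes the letter from E up to D.
A minor seventh spans 10 semitones, so from E5 the target pitch is D6.

D6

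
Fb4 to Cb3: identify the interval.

perfect 11th

Descending from Fb4 to Cb3 is the same interval as ascending Cb3 to Fb4.
C to F spans four letter names (C-D-E-F), plus an octave: an eleventh.
Cb3 to Fb4 is 17 semitones, matching the perfect eleventh exactly, so the quality is perfect.
(Equivalently, a compound perfect fourth: a perfect fourth plus an octave.)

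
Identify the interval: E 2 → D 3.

E to D spans seven letter names (E-F-G-A-B-C-D), so the interval is some kind of seventh.
At 10 semitones, E2→D3 falls one short of a major seventh: minor.

minor 7th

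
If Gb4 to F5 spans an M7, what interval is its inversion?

minor second

Inverted interval numbers add to nine, so a seventh pairs with a second (7 + 2 = 9).
And major becomes minor under inversion, so we get a minor second.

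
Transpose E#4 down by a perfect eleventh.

B#2

Counting four letter names plus an octave down from E lands on B.
A perfect eleventh is 17 semitones; 17 semitones down from E#4 gives B#2.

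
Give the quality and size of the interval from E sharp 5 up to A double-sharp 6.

augmented 11th

E to A spans four letter names (E-F-G-A), plus an octave — that makes it an eleventh of some quality.
E#5 to A##6 spans 18 semitones — one semitone wider than the perfect eleventh (17) — giving an augmented eleventh.
(Equivalently, a compound augmented fourth: an augmented fourth plus an octave.)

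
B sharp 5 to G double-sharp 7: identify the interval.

B to G spans six letter names (B-C-D-E-F-G), plus an octave: a thirteenth.
Counting semitones, B#5→G##7 is 21, which is the major thirteenth.
(Equivalently, a compound major sixth: a major sixth plus an octave.)

major 13th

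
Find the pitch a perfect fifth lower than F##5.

B#4

Counting five letter names down from F lands on B.
Moving 7 semitones down from F##5 (the size of a perfect fifth) reaches B#4.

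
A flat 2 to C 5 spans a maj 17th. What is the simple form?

major third

Take out 2 octaves (14 from the number): 17 − 14 = 3.
That makes a major seventeenth a compound major third — 2 octaves plus a major third.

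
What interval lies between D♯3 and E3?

D to E spans two letter names (D-E) — that makes it a second of some quality.
A major second would be 2 semitones, but D#3 to E3 is 1 — one semitone narrower, making it a minor second.

minor second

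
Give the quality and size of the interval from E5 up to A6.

P11

E to A spans four letter names (E-F-G-A), plus an octave — that makes it an eleventh of some quality.
Counting semitones, E5→A6 is 17, which is the perfect eleventh.
(Equivalently, a compound perfect fourth: a perfect fourth plus an octave.)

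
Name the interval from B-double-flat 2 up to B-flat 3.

B to B is the same letter name, plus an octave, so the interval is some kind of octave.
The perfect octave is 12 semitones; here we have 13, one semitone wider: augmented.

augmented octave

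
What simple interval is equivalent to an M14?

Each octave removed subtracts seven from the number: 14 − 7 = 7.
That makes a major fourteenth a compound major seventh — an octave plus a major seventh.

M7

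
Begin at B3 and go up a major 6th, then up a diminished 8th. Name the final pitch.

G5

B3 up a major sixth → G#4 (9 semitones).
Up a diminished octave from G#4: G5 (11 semitones up).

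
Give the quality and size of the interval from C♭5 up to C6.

augmented octave

C to C is the same letter name, plus an octave: an octave.
A perfect octave would be 12 semitones; Cb5 to C6 is 13, one semitone wider, so the interval is augmented.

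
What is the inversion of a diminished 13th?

A3

First reduce the compound diminished thirteenth to its simple form, a diminished sixth.
The rule of nine gives the new number: 9 − 6 = 3, so a sixth becomes a third.
And diminished becomes augmented under inversion, so we get an augmented third.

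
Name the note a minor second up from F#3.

The second takes the letter from F up to G.
A minor second spans 1 semitone, so from F#3 the target pitch is G3.

G3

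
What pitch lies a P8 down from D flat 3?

D flat 2

The letter stays D (same as the start), shifted an octave down.
A perfect octave spans 12 semitones, so from Db3 the target pitch is Db2.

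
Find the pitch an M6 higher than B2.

Six letter names up from B: G.
A major sixth is 9 semitones; 9 semitones up from B2 gives G#3.

G#3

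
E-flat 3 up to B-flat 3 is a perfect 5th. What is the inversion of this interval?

The rule of nine gives the new number: 9 − 5 = 4, so a fifth becomes a fourth.
Quality inverts too: perfect stays perfect. That makes the inversion a perfect fourth.

P4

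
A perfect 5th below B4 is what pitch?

E4

Counting five letter names down from B lands on E.
Moving 7 semitones down from B4 (the size of a perfect fifth) reaches E4.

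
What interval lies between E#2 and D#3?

minor seventh

E to D spans seven letter names (E-F-G-A-B-C-D), so the interval is some kind of seventh.
E#2 to D#3 is 10 semitones, a half step short of the major seventh (11), so this is minor.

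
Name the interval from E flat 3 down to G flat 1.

Descending from Eb3 to Gb1 is the same interval as ascending Gb1 to Eb3.
G to E spans six letter names (G-A-B-C-D-E), plus an octave: a thirteenth.
The major thirteenth spans 21 semitones, and Gb1 to Eb3 is exactly 21 semitones — so this is a major thirteenth.
(Equivalently, a compound major sixth: a major sixth plus an octave.)

major thirteenth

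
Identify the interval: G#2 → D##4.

augmented twelfth

G to D spans five letter names (G-A-B-C-D), plus an octave, so the interval is some kind of twelfth.
G#2 to D##4 spans 20 semitones — one semitone wider than the perfect twelfth (19) — giving an augmented twelfth.
(Equivalently, a compound augmented fifth: an augmented fifth plus an octave.)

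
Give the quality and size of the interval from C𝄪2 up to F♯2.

diminished 4th

C to F spans four letter names (C-D-E-F) — that makes it a fourth of some quality.
The perfect fourth is 5 semitones; here we have 4, one semitone narrower: diminished.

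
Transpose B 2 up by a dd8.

The letter stays B (same as the start), shifted an octave up.
A doubly diminished octave is 10 semitones; 10 semitones up from B2 gives Bbb3.

B double-flat 3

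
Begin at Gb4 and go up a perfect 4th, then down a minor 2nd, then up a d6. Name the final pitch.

Gbb5

A perfect fourth up from Gb4 is Cb5.
A minor second down from Cb5 is Bb4.
Up a diminished sixth from Bb4: Gbb5 (7 semitones up).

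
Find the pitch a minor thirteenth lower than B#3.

Six letters down from B (plus an octave) reaches D.
A minor thirteenth is 20 semitones; 20 semitones down from B#3 gives D##2.

D##2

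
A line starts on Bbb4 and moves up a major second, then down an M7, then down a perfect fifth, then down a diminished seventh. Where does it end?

Bbb4 up a major second → Cb5 (2 semitones).
Down a major seventh from Cb5: Dbb4 (11 semitones down).
A perfect fifth down from Dbb4 is Gbb3.
Down a diminished seventh from Gbb3: Ab2 (9 semitones down).

Ab2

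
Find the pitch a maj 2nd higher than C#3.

D#3

The second takes the letter from C up to D.
Moving 2 semitones up from C#3 (the size of a major second) reaches D#3.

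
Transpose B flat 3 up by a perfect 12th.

Five letters up from B (plus an octave) reaches F.
A perfect twelfth is 19 semitones; 19 semitones up from Bb3 gives F5.

F 5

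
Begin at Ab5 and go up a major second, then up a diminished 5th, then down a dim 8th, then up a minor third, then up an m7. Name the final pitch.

Gb6

A major second up from Ab5 is Bb5.
Bb5 up a diminished fifth → Fb6 (6 semitones).
Fb6 down a diminished octave → F5 (11 semitones).
A minor third up from F5 is Ab5.
A minor seventh up from Ab5 is Gb6.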